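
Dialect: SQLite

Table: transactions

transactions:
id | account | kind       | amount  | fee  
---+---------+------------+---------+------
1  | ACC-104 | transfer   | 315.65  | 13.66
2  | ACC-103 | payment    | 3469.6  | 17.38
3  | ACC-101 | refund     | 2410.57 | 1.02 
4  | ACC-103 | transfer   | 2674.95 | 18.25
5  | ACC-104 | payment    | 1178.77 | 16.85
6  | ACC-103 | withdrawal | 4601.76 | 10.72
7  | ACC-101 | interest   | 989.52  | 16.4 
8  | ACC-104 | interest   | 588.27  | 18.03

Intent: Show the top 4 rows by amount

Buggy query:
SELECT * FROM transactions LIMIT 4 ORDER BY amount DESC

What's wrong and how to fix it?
Bug: LIMIT must come after ORDER BY

Fix: Swap the clauses: ORDER BY first, then LIMIT

Corrected query:
SELECT * FROM transactions ORDER BY amount DESC LIMIT 4

Result:
id | account | kind       | amount  | fee  
---+---------+------------+---------+------
6  | ACC-103 | withdrawal | 4601.76 | 10.72
2  | ACC-103 | payment    | 3469.6  | 17.38
4  | ACC-103 | transfer   | 2674.95 | 18.25
3  | ACC-101 | refund     | 2410.57 | 1.02 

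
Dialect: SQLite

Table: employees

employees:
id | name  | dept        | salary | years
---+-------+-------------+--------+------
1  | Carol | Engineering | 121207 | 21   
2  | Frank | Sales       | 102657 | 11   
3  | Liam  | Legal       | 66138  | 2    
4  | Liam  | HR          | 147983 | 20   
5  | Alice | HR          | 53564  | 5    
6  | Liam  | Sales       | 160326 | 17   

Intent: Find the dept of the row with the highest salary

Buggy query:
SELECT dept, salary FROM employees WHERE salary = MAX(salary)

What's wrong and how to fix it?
Bug: MAX(salary) is an aggregate and cannot be used directly in WHERE

Fix: Use a subquery: WHERE salary = (SELECT MAX(salary) FROM employees)

Corrected query:
SELECT dept, salary FROM employees WHERE salary = (SELECT MAX(salary) FROM employees)

Result:
dept  | salary
------+-------
Sales | 160326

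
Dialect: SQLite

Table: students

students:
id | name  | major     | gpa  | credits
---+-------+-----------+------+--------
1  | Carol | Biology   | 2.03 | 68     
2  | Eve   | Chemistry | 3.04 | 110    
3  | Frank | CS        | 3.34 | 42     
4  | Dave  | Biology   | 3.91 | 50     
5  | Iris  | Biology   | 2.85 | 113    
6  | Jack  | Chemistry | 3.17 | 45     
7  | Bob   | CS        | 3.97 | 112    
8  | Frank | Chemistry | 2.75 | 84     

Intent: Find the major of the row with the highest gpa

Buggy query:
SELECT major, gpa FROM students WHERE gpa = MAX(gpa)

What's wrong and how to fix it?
Bug: WHERE is evaluated per row; an aggregate over the whole table isn't defined there

Fix: Wrap MAX in a scalar subquery so WHERE compares against a single value

Corrected query:
SELECT major, gpa FROM students WHERE gpa = (SELECT MAX(gpa) FROM students)

Result:
major | gpa 
------+-----
CS    | 3.97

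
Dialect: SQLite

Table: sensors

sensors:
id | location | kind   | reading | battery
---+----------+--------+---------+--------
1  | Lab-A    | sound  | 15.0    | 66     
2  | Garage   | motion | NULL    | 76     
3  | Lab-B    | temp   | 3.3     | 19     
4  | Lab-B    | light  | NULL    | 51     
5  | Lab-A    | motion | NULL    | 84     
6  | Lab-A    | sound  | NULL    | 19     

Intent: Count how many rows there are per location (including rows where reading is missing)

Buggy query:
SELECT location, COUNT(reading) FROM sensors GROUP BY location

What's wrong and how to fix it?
Bug: COUNT(reading) skips NULLs, so groups with missing reading are undercounted

Fix: Replace COUNT(reading) with COUNT(*)

Corrected query:
SELECT location, COUNT(*) FROM sensors GROUP BY location

Result:
location | COUNT(*)
---------+---------
Garage   | 1       
Lab-A    | 3       
Lab-B    | 2       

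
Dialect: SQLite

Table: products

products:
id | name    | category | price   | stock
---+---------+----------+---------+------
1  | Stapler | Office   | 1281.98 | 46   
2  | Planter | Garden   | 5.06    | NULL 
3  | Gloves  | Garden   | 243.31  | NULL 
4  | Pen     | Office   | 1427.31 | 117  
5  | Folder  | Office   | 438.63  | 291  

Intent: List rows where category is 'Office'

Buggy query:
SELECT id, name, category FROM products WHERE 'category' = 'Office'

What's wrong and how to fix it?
Bug: 'category' in single quotes is a string literal, not the column; the comparison is literal-vs-literal and never true

Fix: Remove the quotes around the column name (or use double quotes for an identifier)

Corrected query:
SELECT id, name, category FROM products WHERE category = 'Office'

Result:
id | name    | category
---+---------+---------
1  | Stapler | Office  
4  | Pen     | Office  
5  | Folder  | Office  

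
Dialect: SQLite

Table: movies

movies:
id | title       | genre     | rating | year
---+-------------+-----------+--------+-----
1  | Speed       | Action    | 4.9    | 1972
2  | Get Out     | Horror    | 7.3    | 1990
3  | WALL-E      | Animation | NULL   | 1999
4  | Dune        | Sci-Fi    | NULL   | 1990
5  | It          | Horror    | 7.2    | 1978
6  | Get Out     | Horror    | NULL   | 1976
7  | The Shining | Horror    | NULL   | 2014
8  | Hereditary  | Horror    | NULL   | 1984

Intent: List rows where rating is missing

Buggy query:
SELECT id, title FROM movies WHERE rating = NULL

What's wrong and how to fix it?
Bug: '= NULL' is always unknown in SQL three-valued logic, so no rows match

Fix: Replace '= NULL' with 'IS NULL'

Corrected query:
SELECT id, title FROM movies WHERE rating IS NULL

Result:
id | title      
---+------------
3  | WALL-E     
4  | Dune       
6  | Get Out    
7  | The Shining
8  | Hereditary 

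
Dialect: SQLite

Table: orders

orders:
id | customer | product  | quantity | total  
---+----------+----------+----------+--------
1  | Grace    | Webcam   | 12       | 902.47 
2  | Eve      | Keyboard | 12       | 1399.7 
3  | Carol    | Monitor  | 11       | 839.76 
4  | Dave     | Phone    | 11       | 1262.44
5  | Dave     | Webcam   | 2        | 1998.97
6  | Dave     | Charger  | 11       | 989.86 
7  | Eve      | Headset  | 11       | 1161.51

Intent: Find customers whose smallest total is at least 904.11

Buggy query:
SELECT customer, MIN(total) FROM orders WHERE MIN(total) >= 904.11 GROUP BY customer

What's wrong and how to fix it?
Bug: MIN() in WHERE is a misuse of aggregate

Fix: Use HAVING for the per-group MIN condition

Corrected query:
SELECT customer, MIN(total) FROM orders GROUP BY customer HAVING MIN(total) >= 904.11

Result:
customer | MIN(total)
---------+-----------
Dave     | 989.86    
Eve      | 1161.51   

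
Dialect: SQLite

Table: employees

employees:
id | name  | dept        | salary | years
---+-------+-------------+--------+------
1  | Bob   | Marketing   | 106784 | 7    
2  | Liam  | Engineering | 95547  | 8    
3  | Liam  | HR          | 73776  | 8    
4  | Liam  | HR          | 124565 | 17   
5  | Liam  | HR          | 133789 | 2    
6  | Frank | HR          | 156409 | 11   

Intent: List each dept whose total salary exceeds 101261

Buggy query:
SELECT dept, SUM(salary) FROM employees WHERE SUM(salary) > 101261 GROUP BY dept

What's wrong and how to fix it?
Bug: SUM(salary) is an aggregate, but WHERE filters rows before aggregation

Fix: Move the aggregate condition to a HAVING clause

Corrected query:
SELECT dept, SUM(salary) FROM employees GROUP BY dept HAVING SUM(salary) > 101261

Result:
dept      | SUM(salary)
----------+------------
HR        | 488539     
Marketing | 106784     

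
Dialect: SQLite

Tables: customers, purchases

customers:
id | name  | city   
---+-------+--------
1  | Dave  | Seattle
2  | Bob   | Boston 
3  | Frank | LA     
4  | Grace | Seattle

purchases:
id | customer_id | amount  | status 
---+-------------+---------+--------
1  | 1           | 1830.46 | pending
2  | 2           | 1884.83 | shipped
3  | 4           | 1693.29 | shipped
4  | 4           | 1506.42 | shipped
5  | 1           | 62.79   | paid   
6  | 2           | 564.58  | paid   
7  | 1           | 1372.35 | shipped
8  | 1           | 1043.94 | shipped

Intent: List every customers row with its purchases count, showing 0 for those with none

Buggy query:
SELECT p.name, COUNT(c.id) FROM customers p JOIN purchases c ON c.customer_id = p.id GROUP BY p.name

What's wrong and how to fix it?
Bug: INNER JOIN drops customers rows that have no matching purchases rows

Fix: Use LEFT JOIN so parents without children still appear (COUNT(c.id) gives 0)

Corrected query:
SELECT p.name, COUNT(c.id) FROM customers p LEFT JOIN purchases c ON c.customer_id = p.id GROUP BY p.name

Result:
name  | COUNT(c.id)
------+------------
Bob   | 2          
Dave  | 4          
Frank | 0          
Grace | 2          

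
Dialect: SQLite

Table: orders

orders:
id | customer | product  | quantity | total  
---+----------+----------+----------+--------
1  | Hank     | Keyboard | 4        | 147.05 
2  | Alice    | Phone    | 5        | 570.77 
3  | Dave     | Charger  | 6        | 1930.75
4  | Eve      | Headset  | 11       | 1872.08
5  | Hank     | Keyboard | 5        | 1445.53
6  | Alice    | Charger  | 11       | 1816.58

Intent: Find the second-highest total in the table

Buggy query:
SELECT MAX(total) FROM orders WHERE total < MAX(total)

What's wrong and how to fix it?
Bug: MAX(total) on the right of the comparison is an aggregate-in-WHERE error

Fix: Put the inner MAX in a scalar subquery

Corrected query:
SELECT MAX(total) FROM orders WHERE total < (SELECT MAX(total) FROM orders)

Result:
MAX(total)
----------
1872.08   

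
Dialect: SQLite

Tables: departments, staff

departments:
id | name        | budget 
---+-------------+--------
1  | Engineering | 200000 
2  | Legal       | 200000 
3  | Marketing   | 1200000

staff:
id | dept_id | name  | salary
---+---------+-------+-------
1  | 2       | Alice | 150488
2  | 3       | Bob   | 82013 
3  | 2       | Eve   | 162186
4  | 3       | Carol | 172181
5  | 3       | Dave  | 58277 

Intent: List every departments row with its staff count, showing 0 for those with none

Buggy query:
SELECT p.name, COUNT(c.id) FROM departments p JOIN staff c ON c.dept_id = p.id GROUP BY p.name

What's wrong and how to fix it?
Bug: An inner join excludes parents with zero children

Fix: Switch to LEFT JOIN to retain unmatched parent rows

Corrected query:
SELECT p.name, COUNT(c.id) FROM departments p LEFT JOIN staff c ON c.dept_id = p.id GROUP BY p.name

Result:
name        | COUNT(c.id)
------------+------------
Engineering | 0          
Legal       | 2          
Marketing   | 3          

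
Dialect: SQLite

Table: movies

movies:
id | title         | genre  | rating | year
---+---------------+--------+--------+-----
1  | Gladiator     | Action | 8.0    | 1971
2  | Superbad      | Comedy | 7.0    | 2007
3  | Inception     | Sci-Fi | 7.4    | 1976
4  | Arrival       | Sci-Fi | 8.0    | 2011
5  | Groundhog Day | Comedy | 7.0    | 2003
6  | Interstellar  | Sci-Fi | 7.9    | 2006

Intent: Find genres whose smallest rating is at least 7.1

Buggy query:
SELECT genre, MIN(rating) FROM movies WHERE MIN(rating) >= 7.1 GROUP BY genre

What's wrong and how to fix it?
Bug: MIN() in WHERE is a misuse of aggregate

Fix: Use HAVING for the per-group MIN condition

Corrected query:
SELECT genre, MIN(rating) FROM movies GROUP BY genre HAVING MIN(rating) >= 7.1

Result:
genre  | MIN(rating)
-------+------------
Action | 8          
Sci-Fi | 7.4        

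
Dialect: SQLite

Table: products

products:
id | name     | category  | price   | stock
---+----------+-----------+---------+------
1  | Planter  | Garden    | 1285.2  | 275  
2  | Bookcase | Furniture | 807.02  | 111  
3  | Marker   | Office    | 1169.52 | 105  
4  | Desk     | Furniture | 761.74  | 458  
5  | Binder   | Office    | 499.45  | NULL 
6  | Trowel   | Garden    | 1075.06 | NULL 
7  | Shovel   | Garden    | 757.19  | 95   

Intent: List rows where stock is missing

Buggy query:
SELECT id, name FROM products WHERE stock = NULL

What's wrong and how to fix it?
Bug: Comparing to NULL with '=' never matches; NULL = NULL is unknown, not true

Fix: Replace '= NULL' with 'IS NULL'

Corrected query:
SELECT id, name FROM products WHERE stock IS NULL

Result:
id | name  
---+-------
5  | Binder
6  | Trowel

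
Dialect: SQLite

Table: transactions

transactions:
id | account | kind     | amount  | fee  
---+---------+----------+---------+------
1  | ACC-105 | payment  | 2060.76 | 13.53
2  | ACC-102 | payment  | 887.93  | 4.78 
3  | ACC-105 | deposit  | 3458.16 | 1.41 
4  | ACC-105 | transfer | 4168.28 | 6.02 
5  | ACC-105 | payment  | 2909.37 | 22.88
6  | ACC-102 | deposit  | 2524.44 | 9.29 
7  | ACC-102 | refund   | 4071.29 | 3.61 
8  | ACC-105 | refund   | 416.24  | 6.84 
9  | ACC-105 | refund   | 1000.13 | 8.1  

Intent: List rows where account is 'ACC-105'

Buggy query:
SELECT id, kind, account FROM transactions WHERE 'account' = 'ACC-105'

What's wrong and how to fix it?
Bug: 'account' in single quotes is a string literal, not the column; the comparison is literal-vs-literal and never true

Fix: Remove the quotes around the column name (or use double quotes for an identifier)

Corrected query:
SELECT id, kind, account FROM transactions WHERE account = 'ACC-105'

Result:
id | kind     | account
---+----------+--------
1  | payment  | ACC-105
3  | deposit  | ACC-105
4  | transfer | ACC-105
5  | payment  | ACC-105
8  | refund   | ACC-105
9  | refund   | ACC-105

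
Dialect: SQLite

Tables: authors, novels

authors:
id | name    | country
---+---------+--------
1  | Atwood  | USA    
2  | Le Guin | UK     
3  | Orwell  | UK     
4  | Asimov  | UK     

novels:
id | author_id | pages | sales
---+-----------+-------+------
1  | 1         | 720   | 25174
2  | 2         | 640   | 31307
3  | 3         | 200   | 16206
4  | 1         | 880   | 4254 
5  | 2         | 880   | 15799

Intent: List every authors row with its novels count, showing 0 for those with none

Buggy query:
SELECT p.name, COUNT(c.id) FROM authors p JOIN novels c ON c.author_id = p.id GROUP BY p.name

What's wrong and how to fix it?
Bug: An inner join excludes parents with zero children

Fix: Switch to LEFT JOIN to retain unmatched parent rows

Corrected query:
SELECT p.name, COUNT(c.id) FROM authors p LEFT JOIN novels c ON c.author_id = p.id GROUP BY p.name

Result:
name    | COUNT(c.id)
--------+------------
Asimov  | 0          
Atwood  | 2          
Le Guin | 2          
Orwell  | 1          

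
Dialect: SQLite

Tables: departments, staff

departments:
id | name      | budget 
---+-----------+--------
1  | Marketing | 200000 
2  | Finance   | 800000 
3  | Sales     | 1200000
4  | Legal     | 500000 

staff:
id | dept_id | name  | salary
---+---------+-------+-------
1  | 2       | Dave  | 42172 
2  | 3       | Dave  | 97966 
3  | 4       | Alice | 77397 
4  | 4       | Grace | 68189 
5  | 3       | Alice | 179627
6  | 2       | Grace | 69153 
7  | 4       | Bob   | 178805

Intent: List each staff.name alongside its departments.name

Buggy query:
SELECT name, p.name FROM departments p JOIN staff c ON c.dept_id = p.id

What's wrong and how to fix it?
Bug: Both tables have a 'name' column; the unqualified reference is ambiguous

Fix: Prefix ambiguous columns with the table alias

Corrected query:
SELECT c.name, p.name FROM departments p JOIN staff c ON c.dept_id = p.id

Result:
name  | name   
------+--------
Dave  | Finance
Dave  | Sales  
Alice | Legal  
Grace | Legal  
Alice | Sales  
Grace | Finance
Bob   | Legal  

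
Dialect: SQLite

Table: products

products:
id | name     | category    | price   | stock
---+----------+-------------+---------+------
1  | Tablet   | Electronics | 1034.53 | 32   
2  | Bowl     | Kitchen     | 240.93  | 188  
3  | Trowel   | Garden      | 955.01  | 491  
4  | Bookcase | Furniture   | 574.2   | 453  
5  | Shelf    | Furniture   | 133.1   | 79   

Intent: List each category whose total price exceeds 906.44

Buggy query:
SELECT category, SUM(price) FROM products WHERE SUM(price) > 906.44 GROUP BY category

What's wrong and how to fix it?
Bug: WHERE runs before GROUP BY, so aggregates aren't available there

Fix: Move the aggregate condition to a HAVING clause

Corrected query:
SELECT category, SUM(price) FROM products GROUP BY category HAVING SUM(price) > 906.44

Result:
category    | SUM(price)
------------+-----------
Electronics | 1034.53   
Garden      | 955.01    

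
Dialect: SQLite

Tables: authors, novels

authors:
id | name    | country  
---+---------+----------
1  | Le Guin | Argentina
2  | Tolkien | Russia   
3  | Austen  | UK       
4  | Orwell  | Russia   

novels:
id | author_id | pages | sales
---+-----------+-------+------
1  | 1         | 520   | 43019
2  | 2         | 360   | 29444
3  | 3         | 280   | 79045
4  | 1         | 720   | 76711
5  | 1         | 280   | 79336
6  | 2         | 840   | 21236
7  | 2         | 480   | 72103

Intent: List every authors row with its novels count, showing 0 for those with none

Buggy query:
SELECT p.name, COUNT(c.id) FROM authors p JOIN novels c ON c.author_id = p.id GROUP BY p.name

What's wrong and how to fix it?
Bug: INNER JOIN drops authors rows that have no matching novels rows

Fix: Use LEFT JOIN so parents without children still appear (COUNT(c.id) gives 0)

Corrected query:
SELECT p.name, COUNT(c.id) FROM authors p LEFT JOIN novels c ON c.author_id = p.id GROUP BY p.name

Result:
name    | COUNT(c.id)
--------+------------
Austen  | 1          
Le Guin | 3          
Orwell  | 0          
Tolkien | 3          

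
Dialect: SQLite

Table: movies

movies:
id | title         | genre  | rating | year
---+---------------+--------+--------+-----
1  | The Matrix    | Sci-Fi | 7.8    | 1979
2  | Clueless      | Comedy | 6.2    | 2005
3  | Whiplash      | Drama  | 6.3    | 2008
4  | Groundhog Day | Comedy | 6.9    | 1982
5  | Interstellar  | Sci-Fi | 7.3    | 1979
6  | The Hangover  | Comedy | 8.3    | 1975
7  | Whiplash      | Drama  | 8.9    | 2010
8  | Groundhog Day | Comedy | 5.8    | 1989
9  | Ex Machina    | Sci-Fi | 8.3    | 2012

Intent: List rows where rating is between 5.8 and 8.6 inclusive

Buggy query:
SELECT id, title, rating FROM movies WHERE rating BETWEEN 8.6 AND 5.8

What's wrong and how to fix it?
Bug: The bounds are reversed; BETWEEN a AND b requires a <= b to match anything

Fix: Write BETWEEN 5.8 AND 8.6

Corrected query:
SELECT id, title, rating FROM movies WHERE rating BETWEEN 5.8 AND 8.6

Result:
id | title         | rating
---+---------------+-------
1  | The Matrix    | 7.8   
2  | Clueless      | 6.2   
3  | Whiplash      | 6.3   
4  | Groundhog Day | 6.9   
5  | Interstellar  | 7.3   
6  | The Hangover  | 8.3   
8  | Groundhog Day | 5.8   
9  | Ex Machina    | 8.3   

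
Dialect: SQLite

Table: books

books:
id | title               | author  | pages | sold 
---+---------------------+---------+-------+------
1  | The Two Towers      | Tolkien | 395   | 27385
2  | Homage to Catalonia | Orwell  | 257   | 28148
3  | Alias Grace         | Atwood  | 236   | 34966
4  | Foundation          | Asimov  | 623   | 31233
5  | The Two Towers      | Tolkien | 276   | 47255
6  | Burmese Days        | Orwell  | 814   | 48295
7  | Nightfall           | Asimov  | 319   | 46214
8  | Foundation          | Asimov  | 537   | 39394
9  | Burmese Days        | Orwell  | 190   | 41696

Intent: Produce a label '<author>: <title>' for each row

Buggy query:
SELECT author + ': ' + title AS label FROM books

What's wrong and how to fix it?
Bug: SQLite uses || for string concatenation; + coerces text to numbers (yielding 0)

Fix: Replace + with || to concatenate text

Corrected query:
SELECT author || ': ' || title AS label FROM books

Result:
label                      
---------------------------
Tolkien: The Two Towers    
Orwell: Homage to Catalonia
Atwood: Alias Grace        
Asimov: Foundation         
Tolkien: The Two Towers    
Orwell: Burmese Days       
Asimov: Nightfall          
Asimov: Foundation         
Orwell: Burmese Days       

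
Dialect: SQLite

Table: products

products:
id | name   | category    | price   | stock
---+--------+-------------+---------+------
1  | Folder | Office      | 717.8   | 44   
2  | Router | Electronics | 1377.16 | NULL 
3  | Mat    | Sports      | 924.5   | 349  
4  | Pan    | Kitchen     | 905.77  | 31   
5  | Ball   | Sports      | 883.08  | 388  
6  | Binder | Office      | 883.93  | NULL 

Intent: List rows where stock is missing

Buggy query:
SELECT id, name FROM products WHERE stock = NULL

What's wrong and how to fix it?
Bug: Comparing to NULL with '=' never matches; NULL = NULL is unknown, not true

Fix: Use IS NULL to test for NULL

Corrected query:
SELECT id, name FROM products WHERE stock IS NULL

Result:
id | name  
---+-------
2  | Router
6  | Binder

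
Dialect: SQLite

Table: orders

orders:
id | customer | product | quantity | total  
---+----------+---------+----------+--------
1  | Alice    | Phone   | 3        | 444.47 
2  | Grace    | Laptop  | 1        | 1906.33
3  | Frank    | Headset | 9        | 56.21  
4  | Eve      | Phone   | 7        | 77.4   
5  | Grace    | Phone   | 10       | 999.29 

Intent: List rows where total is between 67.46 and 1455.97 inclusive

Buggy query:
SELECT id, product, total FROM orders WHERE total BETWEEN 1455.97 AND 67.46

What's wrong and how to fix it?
Bug: BETWEEN expects the lower bound first; with 1455.97 AND 67.46 the range is empty

Fix: Swap the bounds so the smaller value comes first

Corrected query:
SELECT id, product, total FROM orders WHERE total BETWEEN 67.46 AND 1455.97

Result:
id | product | total 
---+---------+-------
1  | Phone   | 444.47
4  | Phone   | 77.4  
5  | Phone   | 999.29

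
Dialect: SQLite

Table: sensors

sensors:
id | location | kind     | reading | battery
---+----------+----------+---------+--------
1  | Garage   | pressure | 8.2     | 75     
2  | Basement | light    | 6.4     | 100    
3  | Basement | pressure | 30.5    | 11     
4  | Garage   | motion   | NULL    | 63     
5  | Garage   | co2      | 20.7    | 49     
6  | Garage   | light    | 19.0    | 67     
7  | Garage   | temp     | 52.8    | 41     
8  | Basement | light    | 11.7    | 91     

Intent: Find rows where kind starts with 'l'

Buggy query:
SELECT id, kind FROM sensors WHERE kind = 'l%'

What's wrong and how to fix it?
Bug: Wildcards only work with LIKE; '=' treats '%' as a literal character

Fix: Replace '=' with LIKE so 'l%' is treated as a pattern

Corrected query:
SELECT id, kind FROM sensors WHERE kind LIKE 'l%'

Result:
id | kind 
---+------
2  | light
6  | light
8  | light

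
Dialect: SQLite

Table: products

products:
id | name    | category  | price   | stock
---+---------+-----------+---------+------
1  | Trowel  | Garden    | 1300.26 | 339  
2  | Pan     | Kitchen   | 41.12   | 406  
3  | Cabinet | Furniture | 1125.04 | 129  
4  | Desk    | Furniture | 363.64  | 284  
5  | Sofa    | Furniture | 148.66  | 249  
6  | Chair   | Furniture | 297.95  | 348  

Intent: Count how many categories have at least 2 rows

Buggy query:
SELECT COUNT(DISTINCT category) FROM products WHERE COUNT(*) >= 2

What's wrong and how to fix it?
Bug: WHERE filters individual rows, not groups, so a group-level COUNT is invalid there

Fix: Use a subquery that GROUPs and filters with HAVING, then count its rows

Corrected query:
SELECT COUNT(*) FROM (SELECT category FROM products GROUP BY category HAVING COUNT(*) >= 2)

Result:
COUNT(*)
--------
1       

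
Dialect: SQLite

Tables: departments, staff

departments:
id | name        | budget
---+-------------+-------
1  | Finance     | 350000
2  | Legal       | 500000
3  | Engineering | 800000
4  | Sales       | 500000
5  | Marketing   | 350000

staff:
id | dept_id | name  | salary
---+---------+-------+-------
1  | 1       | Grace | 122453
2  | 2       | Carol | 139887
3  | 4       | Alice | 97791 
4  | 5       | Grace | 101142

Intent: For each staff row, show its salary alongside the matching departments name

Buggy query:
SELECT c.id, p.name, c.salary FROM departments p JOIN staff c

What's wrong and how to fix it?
Bug: JOIN with no ON clause produces a cartesian product; every staff row pairs with every departments row

Fix: Add ON c.dept_id = p.id to the JOIN

Corrected query:
SELECT c.id, p.name, c.salary FROM departments p JOIN staff c ON c.dept_id = p.id

Result:
id | name      | salary
---+-----------+-------
1  | Finance   | 122453
2  | Legal     | 139887
3  | Sales     | 97791 
4  | Marketing | 101142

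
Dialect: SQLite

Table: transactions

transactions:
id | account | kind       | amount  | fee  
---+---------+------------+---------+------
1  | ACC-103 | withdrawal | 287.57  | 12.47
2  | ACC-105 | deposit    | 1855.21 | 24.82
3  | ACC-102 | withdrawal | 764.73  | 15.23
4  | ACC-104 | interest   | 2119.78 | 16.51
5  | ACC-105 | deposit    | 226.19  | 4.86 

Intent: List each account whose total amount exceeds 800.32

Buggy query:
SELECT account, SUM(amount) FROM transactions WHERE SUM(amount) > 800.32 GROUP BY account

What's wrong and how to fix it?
Bug: Aggregate functions cannot appear in a WHERE clause

Fix: Use HAVING (which filters groups after aggregation) instead of WHERE

Corrected query:
SELECT account, SUM(amount) FROM transactions GROUP BY account HAVING SUM(amount) > 800.32

Result:
account | SUM(amount)
--------+------------
ACC-104 | 2119.78    
ACC-105 | 2081.4     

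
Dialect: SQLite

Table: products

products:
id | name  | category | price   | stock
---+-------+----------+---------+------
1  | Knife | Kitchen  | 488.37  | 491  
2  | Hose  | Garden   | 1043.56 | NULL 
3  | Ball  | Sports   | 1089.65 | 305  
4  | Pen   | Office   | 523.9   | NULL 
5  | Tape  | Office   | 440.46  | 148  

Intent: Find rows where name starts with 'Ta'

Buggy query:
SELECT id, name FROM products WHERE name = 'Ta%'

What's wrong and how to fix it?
Bug: Wildcards only work with LIKE; '=' treats '%' as a literal character

Fix: Use LIKE for wildcard pattern matching

Corrected query:
SELECT id, name FROM products WHERE name LIKE 'Ta%'

Result:
id | name
---+-----
5  | Tape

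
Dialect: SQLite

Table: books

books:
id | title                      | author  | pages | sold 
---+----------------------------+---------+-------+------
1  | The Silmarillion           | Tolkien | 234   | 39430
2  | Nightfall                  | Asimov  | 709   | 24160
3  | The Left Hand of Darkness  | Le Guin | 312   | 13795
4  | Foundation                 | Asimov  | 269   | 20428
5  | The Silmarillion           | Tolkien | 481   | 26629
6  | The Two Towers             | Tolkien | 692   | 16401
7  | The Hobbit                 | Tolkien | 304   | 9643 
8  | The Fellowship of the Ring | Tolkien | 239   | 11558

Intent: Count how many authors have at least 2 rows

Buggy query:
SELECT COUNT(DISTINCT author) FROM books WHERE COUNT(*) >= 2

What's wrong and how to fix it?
Bug: WHERE filters individual rows, not groups, so a group-level COUNT is invalid there

Fix: Group first with HAVING COUNT(*) >= 2, then COUNT the resulting groups

Corrected query:
SELECT COUNT(*) FROM (SELECT author FROM books GROUP BY author HAVING COUNT(*) >= 2)

Result:
COUNT(*)
--------
2       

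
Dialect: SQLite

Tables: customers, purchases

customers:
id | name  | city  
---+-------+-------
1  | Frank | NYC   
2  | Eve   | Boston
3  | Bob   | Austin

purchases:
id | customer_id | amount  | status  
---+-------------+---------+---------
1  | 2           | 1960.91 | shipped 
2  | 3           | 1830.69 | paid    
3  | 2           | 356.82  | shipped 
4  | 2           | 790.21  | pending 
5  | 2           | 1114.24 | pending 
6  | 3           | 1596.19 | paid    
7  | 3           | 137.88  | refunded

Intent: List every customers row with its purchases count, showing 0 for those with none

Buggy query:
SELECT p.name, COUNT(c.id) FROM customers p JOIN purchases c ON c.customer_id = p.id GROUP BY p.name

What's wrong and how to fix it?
Bug: An inner join excludes parents with zero children

Fix: Use LEFT JOIN so parents without children still appear (COUNT(c.id) gives 0)

Corrected query:
SELECT p.name, COUNT(c.id) FROM customers p LEFT JOIN purchases c ON c.customer_id = p.id GROUP BY p.name

Result:
name  | COUNT(c.id)
------+------------
Bob   | 3          
Eve   | 4          
Frank | 0          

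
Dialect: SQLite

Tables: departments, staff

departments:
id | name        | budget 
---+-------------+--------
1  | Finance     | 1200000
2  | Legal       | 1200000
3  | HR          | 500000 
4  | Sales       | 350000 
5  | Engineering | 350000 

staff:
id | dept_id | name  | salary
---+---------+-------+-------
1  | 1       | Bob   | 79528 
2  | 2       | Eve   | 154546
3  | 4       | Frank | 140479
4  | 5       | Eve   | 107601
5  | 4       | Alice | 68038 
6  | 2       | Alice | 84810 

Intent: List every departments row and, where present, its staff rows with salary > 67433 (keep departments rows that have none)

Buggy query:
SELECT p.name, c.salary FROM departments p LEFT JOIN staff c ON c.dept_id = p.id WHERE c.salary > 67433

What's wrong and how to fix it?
Bug: Filtering c.salary in WHERE discards the NULL rows produced by LEFT JOIN, turning it into an inner join

Fix: Move the right-table condition into the ON clause so unmatched parents are kept

Corrected query:
SELECT p.name, c.salary FROM departments p LEFT JOIN staff c ON c.dept_id = p.id AND c.salary > 67433

Result:
name        | salary
------------+-------
Finance     | 79528 
Legal       | 84810 
Legal       | 154546
HR          | NULL  
Sales       | 68038 
Sales       | 140479
Engineering | 107601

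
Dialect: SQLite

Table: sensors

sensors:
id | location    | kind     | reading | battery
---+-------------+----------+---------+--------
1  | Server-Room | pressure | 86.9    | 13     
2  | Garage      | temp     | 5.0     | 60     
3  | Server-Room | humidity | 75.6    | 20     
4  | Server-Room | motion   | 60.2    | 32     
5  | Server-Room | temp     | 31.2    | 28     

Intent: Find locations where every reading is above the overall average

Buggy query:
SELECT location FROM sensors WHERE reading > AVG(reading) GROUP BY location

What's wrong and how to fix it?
Bug: AVG() is an aggregate; it can't sit directly in WHERE

Fix: Use a subquery for AVG and a HAVING MIN(...) filter so the condition holds for every row in the group

Corrected query:
SELECT location FROM sensors GROUP BY location HAVING MIN(reading) > (SELECT AVG(reading) FROM sensors)

Result:
(no rows)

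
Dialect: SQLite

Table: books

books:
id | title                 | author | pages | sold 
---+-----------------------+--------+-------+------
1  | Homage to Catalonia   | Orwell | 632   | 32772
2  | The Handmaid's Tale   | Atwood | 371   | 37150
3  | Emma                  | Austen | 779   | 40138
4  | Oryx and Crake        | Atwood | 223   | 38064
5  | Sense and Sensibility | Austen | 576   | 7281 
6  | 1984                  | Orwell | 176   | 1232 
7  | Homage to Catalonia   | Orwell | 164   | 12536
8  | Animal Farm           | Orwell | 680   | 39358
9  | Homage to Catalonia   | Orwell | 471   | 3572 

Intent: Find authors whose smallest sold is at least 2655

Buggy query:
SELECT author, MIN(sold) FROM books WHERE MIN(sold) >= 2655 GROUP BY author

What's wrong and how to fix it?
Bug: MIN() in WHERE is a misuse of aggregate

Fix: Use HAVING for the per-group MIN condition

Corrected query:
SELECT author, MIN(sold) FROM books GROUP BY author HAVING MIN(sold) >= 2655

Result:
author | MIN(sold)
-------+----------
Atwood | 37150    
Austen | 7281     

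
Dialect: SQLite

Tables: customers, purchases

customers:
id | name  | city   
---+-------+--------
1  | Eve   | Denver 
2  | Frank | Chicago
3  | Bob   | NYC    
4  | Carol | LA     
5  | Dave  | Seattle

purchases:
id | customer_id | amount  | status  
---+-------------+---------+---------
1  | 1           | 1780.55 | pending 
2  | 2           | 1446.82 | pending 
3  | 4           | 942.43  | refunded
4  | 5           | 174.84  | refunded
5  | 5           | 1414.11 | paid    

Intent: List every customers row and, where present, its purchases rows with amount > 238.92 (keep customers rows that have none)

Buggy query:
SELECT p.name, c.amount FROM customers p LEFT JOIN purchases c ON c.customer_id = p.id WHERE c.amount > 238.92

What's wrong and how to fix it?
Bug: A WHERE condition on the right-hand table after LEFT JOIN drops unmatched parents

Fix: Move the right-table condition into the ON clause so unmatched parents are kept

Corrected query:
SELECT p.name, c.amount FROM customers p LEFT JOIN purchases c ON c.customer_id = p.id AND c.amount > 238.92

Result:
name  | amount 
------+--------
Eve   | 1780.55
Frank | 1446.82
Bob   | NULL   
Carol | 942.43 
Dave  | 1414.11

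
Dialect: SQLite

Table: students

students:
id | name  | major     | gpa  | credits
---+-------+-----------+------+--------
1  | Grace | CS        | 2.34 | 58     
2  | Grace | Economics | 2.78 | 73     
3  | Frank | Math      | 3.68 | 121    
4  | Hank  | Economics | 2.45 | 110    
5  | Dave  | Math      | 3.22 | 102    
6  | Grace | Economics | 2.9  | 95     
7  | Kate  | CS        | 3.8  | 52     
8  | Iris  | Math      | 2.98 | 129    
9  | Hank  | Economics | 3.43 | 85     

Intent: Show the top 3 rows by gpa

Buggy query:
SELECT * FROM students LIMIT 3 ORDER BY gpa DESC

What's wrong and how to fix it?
Bug: ORDER BY cannot follow LIMIT; LIMIT is the final clause

Fix: Swap the clauses: ORDER BY first, then LIMIT

Corrected query:
SELECT * FROM students ORDER BY gpa DESC LIMIT 3

Result:
id | name  | major     | gpa  | credits
---+-------+-----------+------+--------
7  | Kate  | CS        | 3.8  | 52     
3  | Frank | Math      | 3.68 | 121    
9  | Hank  | Economics | 3.43 | 85     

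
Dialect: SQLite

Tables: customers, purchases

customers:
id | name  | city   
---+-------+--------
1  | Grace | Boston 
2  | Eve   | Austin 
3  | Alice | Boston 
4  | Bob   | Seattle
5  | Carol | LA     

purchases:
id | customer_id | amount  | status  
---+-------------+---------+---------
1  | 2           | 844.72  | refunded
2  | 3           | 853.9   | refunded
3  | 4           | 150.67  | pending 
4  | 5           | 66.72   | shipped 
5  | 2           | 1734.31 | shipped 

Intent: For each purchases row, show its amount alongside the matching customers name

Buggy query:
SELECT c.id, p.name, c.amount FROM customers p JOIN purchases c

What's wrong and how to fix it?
Bug: JOIN with no ON clause produces a cartesian product; every purchases row pairs with every customers row

Fix: Specify the join condition linking the foreign key to the parent id

Corrected query:
SELECT c.id, p.name, c.amount FROM customers p JOIN purchases c ON c.customer_id = p.id

Result:
id | name  | amount 
---+-------+--------
1  | Eve   | 844.72 
2  | Alice | 853.9  
3  | Bob   | 150.67 
4  | Carol | 66.72  
5  | Eve   | 1734.31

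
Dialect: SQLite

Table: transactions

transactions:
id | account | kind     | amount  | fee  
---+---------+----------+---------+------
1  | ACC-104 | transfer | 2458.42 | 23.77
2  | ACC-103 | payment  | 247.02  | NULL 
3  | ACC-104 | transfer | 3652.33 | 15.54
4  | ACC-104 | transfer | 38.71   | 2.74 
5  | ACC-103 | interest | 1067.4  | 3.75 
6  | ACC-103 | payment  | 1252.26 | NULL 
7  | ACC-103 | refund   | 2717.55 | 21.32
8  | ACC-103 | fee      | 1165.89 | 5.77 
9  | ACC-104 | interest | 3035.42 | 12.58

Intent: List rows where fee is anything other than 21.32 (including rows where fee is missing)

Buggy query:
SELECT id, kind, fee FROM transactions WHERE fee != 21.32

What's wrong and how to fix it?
Bug: 'fee != 21.32' is unknown when fee is NULL, so NULL rows are silently excluded

Fix: Add an explicit OR fee IS NULL to include the missing-value rows

Corrected query:
SELECT id, kind, fee FROM transactions WHERE fee != 21.32 OR fee IS NULL

Result:
id | kind     | fee  
---+----------+------
1  | transfer | 23.77
2  | payment  | NULL 
3  | transfer | 15.54
4  | transfer | 2.74 
5  | interest | 3.75 
6  | payment  | NULL 
8  | fee      | 5.77 
9  | interest | 12.58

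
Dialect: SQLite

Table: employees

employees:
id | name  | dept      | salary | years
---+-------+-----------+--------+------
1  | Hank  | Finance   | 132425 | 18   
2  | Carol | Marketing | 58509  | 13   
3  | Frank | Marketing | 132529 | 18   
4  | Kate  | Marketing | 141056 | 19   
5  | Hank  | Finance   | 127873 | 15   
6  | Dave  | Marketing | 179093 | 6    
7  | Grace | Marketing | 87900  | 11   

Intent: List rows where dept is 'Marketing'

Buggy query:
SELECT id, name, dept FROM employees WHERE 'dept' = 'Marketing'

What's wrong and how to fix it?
Bug: 'dept' in single quotes is a string literal, not the column; the comparison is literal-vs-literal and never true

Fix: Reference the column as dept without single quotes

Corrected query:
SELECT id, name, dept FROM employees WHERE dept = 'Marketing'

Result:
id | name  | dept     
---+-------+----------
2  | Carol | Marketing
3  | Frank | Marketing
4  | Kate  | Marketing
6  | Dave  | Marketing
7  | Grace | Marketing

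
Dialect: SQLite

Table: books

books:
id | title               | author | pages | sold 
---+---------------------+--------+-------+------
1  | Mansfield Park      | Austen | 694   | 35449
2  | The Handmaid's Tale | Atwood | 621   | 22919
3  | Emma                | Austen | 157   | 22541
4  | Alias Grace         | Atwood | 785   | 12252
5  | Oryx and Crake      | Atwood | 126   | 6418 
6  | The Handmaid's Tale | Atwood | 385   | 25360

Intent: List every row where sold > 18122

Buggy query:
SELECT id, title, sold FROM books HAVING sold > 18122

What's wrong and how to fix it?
Bug: HAVING filters the output of aggregation, but this query has no GROUP BY and no aggregate functions, so SQLite rejects it (HAVING clause on a non-aggregate query); the condition here is per row

Fix: Replace HAVING with WHERE since the condition applies to individual rows

Corrected query:
SELECT id, title, sold FROM books WHERE sold > 18122

Result:
id | title               | sold 
---+---------------------+------
1  | Mansfield Park      | 35449
2  | The Handmaid's Tale | 22919
3  | Emma                | 22541
6  | The Handmaid's Tale | 25360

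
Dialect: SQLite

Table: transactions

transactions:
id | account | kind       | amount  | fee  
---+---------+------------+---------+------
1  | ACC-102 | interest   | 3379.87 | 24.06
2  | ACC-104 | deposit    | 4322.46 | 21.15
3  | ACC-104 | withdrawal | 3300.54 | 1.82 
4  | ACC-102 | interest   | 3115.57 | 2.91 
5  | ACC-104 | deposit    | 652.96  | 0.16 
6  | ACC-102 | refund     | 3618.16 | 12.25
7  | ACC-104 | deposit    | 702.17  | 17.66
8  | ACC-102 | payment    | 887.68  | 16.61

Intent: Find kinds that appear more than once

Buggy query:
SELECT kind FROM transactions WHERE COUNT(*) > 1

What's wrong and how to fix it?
Bug: WHERE can't reference COUNT(*); aggregates are computed after WHERE

Fix: GROUP BY kind, then filter groups with HAVING COUNT(*) > 1

Corrected query:
SELECT kind FROM transactions GROUP BY kind HAVING COUNT(*) > 1

Result:
kind    
--------
deposit 
interest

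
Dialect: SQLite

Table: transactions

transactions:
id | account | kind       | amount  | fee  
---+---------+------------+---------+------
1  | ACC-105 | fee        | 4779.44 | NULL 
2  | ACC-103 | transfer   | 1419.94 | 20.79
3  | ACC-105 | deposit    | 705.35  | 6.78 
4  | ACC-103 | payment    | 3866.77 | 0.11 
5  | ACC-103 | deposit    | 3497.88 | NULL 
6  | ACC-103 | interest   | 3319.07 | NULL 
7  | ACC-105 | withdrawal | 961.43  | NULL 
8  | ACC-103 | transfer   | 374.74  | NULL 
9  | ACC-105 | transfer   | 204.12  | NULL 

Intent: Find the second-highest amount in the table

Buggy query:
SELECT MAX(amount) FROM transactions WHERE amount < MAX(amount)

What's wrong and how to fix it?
Bug: MAX(amount) on the right of the comparison is an aggregate-in-WHERE error

Fix: Put the inner MAX in a scalar subquery

Corrected query:
SELECT MAX(amount) FROM transactions WHERE amount < (SELECT MAX(amount) FROM transactions)

Result:
MAX(amount)
-----------
3866.77    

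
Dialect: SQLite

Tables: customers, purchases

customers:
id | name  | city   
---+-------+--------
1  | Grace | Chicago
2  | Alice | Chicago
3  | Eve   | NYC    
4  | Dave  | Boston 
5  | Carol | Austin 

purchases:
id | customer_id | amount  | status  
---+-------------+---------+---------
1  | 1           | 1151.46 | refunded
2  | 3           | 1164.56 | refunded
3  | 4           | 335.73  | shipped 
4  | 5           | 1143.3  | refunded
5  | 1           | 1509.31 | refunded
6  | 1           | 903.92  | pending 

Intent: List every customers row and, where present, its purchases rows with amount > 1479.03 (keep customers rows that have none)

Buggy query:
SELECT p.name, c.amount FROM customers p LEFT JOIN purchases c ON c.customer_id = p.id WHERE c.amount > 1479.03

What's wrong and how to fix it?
Bug: A WHERE condition on the right-hand table after LEFT JOIN drops unmatched parents

Fix: Put 'c.amount > 1479.03' in the JOIN's ON clause instead of WHERE

Corrected query:
SELECT p.name, c.amount FROM customers p LEFT JOIN purchases c ON c.customer_id = p.id AND c.amount > 1479.03

Result:
name  | amount 
------+--------
Grace | 1509.31
Alice | NULL   
Eve   | NULL   
Dave  | NULL   
Carol | NULL   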